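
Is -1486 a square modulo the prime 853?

yes

Reduce the numerator: -1486 ≡ 220 (mod 853), so (-1486/853) = (220/853).
Factor out 2: 220 = 2^2·55. Since 853 ≡ 5 (mod 8), (2/853) = -1, and (2/853)^2 = +1. Now have (55/853).
853 ≡ 1 (mod 4), so quadratic reciprocity gives (55/853) = (853/55). Reduce: 853 ≡ 28 (mod 55). Now have (28/55).
Factor out 2: 28 = 2^2·7. Since 55 ≡ 7 (mod 8), (2/55) = +1, and (2/55)^2 = +1. Now have (7/55).
Both 7 ≡ 3 and 55 ≡ 3 (mod 4), so reciprocity gives (7/55) = -(55/7). Reduce: 55 ≡ 6 (mod 7). Now have -(6/7).
Factor out 2: 6 = 2·3. Since 7 ≡ 7 (mod 8), (2/7) = +1. Now have -(3/7).
Both 3 ≡ 3 and 7 ≡ 3 (mod 4), so reciprocity gives (3/7) = -(7/3). Reduce: 7 ≡ 1 (mod 3). Now have (1/3).
(1/3) = 1. Collecting the sign factors: 1.
(-1486/853) = 1, and 853 is prime, so -1486 is a quadratic residue mod 853.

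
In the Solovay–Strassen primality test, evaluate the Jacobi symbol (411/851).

Both 411 ≡ 3 and 851 ≡ 3 (mod 4), so reciprocity gives (411/851) = -(851/411). Reduce: 851 ≡ 29 (mod 411). Now have -(29/411).
29 ≡ 1 (mod 4), so quadratic reciprocity gives (29/411) = (411/29). Reduce: 411 ≡ 5 (mod 29). Now have -(5/29).
5 ≡ 1 (mod 4), so quadratic reciprocity gives (5/29) = (29/5). Reduce: 29 ≡ 4 (mod 5). Now have -(4/5).
Factor out 2: 4 = 2^2. Since 5 ≡ 5 (mod 8), (2/5) = -1, and (2/5)^2 = +1. Now have -(1/5).
(1/5) = 1. Collecting the sign factors: -1.

-1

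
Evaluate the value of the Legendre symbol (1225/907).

1

(1225/907)
  = (318/907)    [1225 ≡ 318 mod 907]
  = -(159/907)    [907 ≡ 3 mod 8 ⇒ (2/907) = -1]
  = (907/159)    [QR: both ≡ 3 mod 4, sign flips]
  = (112/159)    [907 ≡ 112 mod 159]
  = (7/159)    [159 ≡ 7 mod 8 ⇒ (2/159)^4 = +1]
  = -(159/7)    [QR: both ≡ 3 mod 4, sign flips]
  = -(5/7)    [159 ≡ 5 mod 7]
  = -(7/5)    [QR: 5 ≡ 1 mod 4, sign kept]
  = -(2/5)    [7 ≡ 2 mod 5]
  = (1/5)    [5 ≡ 5 mod 8 ⇒ (2/5) = -1]
  = 1    [(1/5) = 1]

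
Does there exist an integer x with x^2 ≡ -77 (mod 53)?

yes

(-77/53)
  = (77/53)    [53 ≡ 1 mod 4 ⇒ (-1/53) = +1]
  = (24/53)    [77 ≡ 24 mod 53]
  = -(3/53)    [53 ≡ 5 mod 8 ⇒ (2/53)^3 = -1]
  = -(53/3)    [QR: 53 ≡ 1 mod 4, sign kept]
  = -(2/3)    [53 ≡ 2 mod 3]
  = (1/3)    [3 ≡ 3 mod 8 ⇒ (2/3) = -1]
  = 1    [(1/3) = 1]
The Legendre symbol is 1, so x^2 ≡ -77 (mod 53) has solution.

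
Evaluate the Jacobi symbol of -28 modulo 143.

(-28/143)
  = (115/143)    [-28 ≡ 115 mod 143]
  = -(143/115)    [QR: both ≡ 3 mod 4, sign flips]
  = -(28/115)    [143 ≡ 28 mod 115]
  = -(7/115)    [115 ≡ 3 mod 8 ⇒ (2/115)^2 = +1]
  = (115/7)    [QR: both ≡ 3 mod 4, sign flips]
  = (3/7)    [115 ≡ 3 mod 7]
  = -(7/3)    [QR: both ≡ 3 mod 4, sign flips]
  = -(1/3)    [7 ≡ 1 mod 3]
  = -1    [(1/3) = 1]

-1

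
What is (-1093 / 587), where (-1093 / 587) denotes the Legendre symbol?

Pull out -1: (-1093 / 587) = (-1 / 587)·(1093 / 587). Since 587 ≡ 3 (mod 4), (-1 / 587) = -1. Now have -(1093 / 587).
Reduce the numerator: 1093 ≡ 506 (mod 587), so (1093 / 587) = (506 / 587).
Factor out 2: 506 = 2·253. Since 587 ≡ 3 (mod 8), (2 / 587) = -1. Now have (253 / 587).
253 ≡ 1 (mod 4), so quadratic reciprocity gives (253 / 587) = (587 / 253). Reduce: 587 ≡ 81 (mod 253). Now have (81 / 253).
81 ≡ 1 (mod 4), so quadratic reciprocity gives (81 / 253) = (253 / 81). Reduce: 253 ≡ 10 (mod 81). Now have (10 / 81).
Factor out 2: 10 = 2·5. Since 81 ≡ 1 (mod 8), (2 / 81) = +1. Now have (5 / 81).
5 ≡ 1 (mod 4), so quadratic reciprocity gives (5 / 81) = (81 / 5). Reduce: 81 ≡ 1 (mod 5). Now have (1 / 5).
(1 / 5) = 1. Collecting the sign factors: 1.

1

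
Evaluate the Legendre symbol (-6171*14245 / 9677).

By multiplicativity, (-6171·14245 / 9677) = (-6171 / 9677)·(14245 / 9677).
First factor (-6171 / 9677):
(-6171 / 9677)
  = (6171 / 9677)    [9677 ≡ 1 mod 4 ⇒ (-1 / 9677) = +1]
  = (9677 / 6171)    [QR: 9677 ≡ 1 mod 4, sign kept]
  = (3506 / 6171)    [9677 ≡ 3506 mod 6171]
  = -(1753 / 6171)    [6171 ≡ 3 mod 8 ⇒ (2 / 6171) = -1]
  = -(6171 / 1753)    [QR: 1753 ≡ 1 mod 4, sign kept]
  = -(912 / 1753)    [6171 ≡ 912 mod 1753]
  = -(57 / 1753)    [1753 ≡ 1 mod 8 ⇒ (2 / 1753)^4 = +1]
  = -(1753 / 57)    [QR: 57 ≡ 1 mod 4, sign kept]
  = -(43 / 57)    [1753 ≡ 43 mod 57]
  = -(57 / 43)    [QR: 57 ≡ 1 mod 4, sign kept]
  = -(14 / 43)    [57 ≡ 14 mod 43]
  = (7 / 43)    [43 ≡ 3 mod 8 ⇒ (2 / 43) = -1]
  = -(43 / 7)    [QR: both ≡ 3 mod 4, sign flips]
  = -(1 / 7)    [43 ≡ 1 mod 7]
  = -1    [(1 / 7) = 1]
Second factor (14245 / 9677):
(14245 / 9677)
  = (4568 / 9677)    [14245 ≡ 4568 mod 9677]
  = -(571 / 9677)    [9677 ≡ 5 mod 8 ⇒ (2 / 9677)^3 = -1]
  = -(9677 / 571)    [QR: 9677 ≡ 1 mod 4, sign kept]
  = -(541 / 571)    [9677 ≡ 541 mod 571]
  = -(571 / 541)    [QR: 541 ≡ 1 mod 4, sign kept]
  = -(30 / 541)    [571 ≡ 30 mod 541]
  = (15 / 541)    [541 ≡ 5 mod 8 ⇒ (2 / 541) = -1]
  = (541 / 15)    [QR: 541 ≡ 1 mod 4, sign kept]
  = (1 / 15)    [541 ≡ 1 mod 15]
  = 1    [(1 / 15) = 1]
Product: (-1)·(1) = -1.

-1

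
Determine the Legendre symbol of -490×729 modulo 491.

By multiplicativity, (-490·729/491) = (-490/491)·(729/491).
First factor (-490/491):
(-490/491)
  = (1/491)    [-490 ≡ 1 mod 491]
  = 1    [(1/491) = 1]
Second factor (729/491):
(729/491)
  = (238/491)    [729 ≡ 238 mod 491]
  = -(119/491)    [491 ≡ 3 mod 8 ⇒ (2/491) = -1]
  = (491/119)    [QR: both ≡ 3 mod 4, sign flips]
  = (15/119)    [491 ≡ 15 mod 119]
  = -(119/15)    [QR: both ≡ 3 mod 4, sign flips]
  = -(14/15)    [119 ≡ 14 mod 15]
  = -(7/15)    [15 ≡ 7 mod 8 ⇒ (2/15) = +1]
  = (15/7)    [QR: both ≡ 3 mod 4, sign flips]
  = (1/7)    [15 ≡ 1 mod 7]
  = 1    [(1/7) = 1]
Product: (1)·(1) = 1.

1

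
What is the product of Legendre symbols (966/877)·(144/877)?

-1

By multiplicativity, (966·144/877) = (966/877)·(144/877).
First factor (966/877):
Reduce the numerator: 966 ≡ 89 (mod 877), so (966/877) = (89/877).
89 ≡ 1 (mod 4), so quadratic reciprocity gives (89/877) = (877/89). Reduce: 877 ≡ 76 (mod 89). Now have (76/89).
Factor out 2: 76 = 2^2·19. Since 89 ≡ 1 (mod 8), (2/89) = +1, and (2/89)^2 = +1. Now have (19/89).
89 ≡ 1 (mod 4), so quadratic reciprocity gives (19/89) = (89/19). Reduce: 89 ≡ 13 (mod 19). Now have (13/19).
13 ≡ 1 (mod 4), so quadratic reciprocity gives (13/19) = (19/13). Reduce: 19 ≡ 6 (mod 13). Now have (6/13).
Factor out 2: 6 = 2·3. Since 13 ≡ 5 (mod 8), (2/13) = -1. Now have -(3/13).
13 ≡ 1 (mod 4), so quadratic reciprocity gives (3/13) = (13/3). Reduce: 13 ≡ 1 (mod 3). Now have -(1/3).
(1/3) = 1. Collecting the sign factors: -1.
Second factor (144/877):
Factor out 2: 144 = 2^4·9. Since 877 ≡ 5 (mod 8), (2/877) = -1, and (2/877)^4 = +1. Now have (9/877).
9 ≡ 1 (mod 4), so quadratic reciprocity gives (9/877) = (877/9). Reduce: 877 ≡ 4 (mod 9). Now have (4/9).
Factor out 2: 4 = 2^2. Since 9 ≡ 1 (mod 8), (2/9) = +1, and (2/9)^2 = +1. Now have (1/9).
(1/9) = 1. Collecting the sign factors: 1.
Product: (-1)·(1) = -1.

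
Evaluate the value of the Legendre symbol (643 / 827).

Both 643 ≡ 3 and 827 ≡ 3 (mod 4), so reciprocity gives (643 / 827) = -(827 / 643). Reduce: 827 ≡ 184 (mod 643). Now have -(184 / 643).
Factor out 2: 184 = 2^3·23. Since 643 ≡ 3 (mod 8), (2 / 643) = -1, and (2 / 643)^3 = -1. Now have (23 / 643).
Both 23 ≡ 3 and 643 ≡ 3 (mod 4), so reciprocity gives (23 / 643) = -(643 / 23). Reduce: 643 ≡ 22 (mod 23). Now have -(22 / 23).
Factor out 2: 22 = 2·11. Since 23 ≡ 7 (mod 8), (2 / 23) = +1. Now have -(11 / 23).
Both 11 ≡ 3 and 23 ≡ 3 (mod 4), so reciprocity gives (11 / 23) = -(23 / 11). Reduce: 23 ≡ 1 (mod 11). Now have (1 / 11).
(1 / 11) = 1. Collecting the sign factors: 1.

1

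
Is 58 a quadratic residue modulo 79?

Factor out 2: 58 = 2·29. Since 79 ≡ 7 (mod 8), (2/79) = +1. Now have (29/79).
29 ≡ 1 (mod 4), so quadratic reciprocity gives (29/79) = (79/29). Reduce: 79 ≡ 21 (mod 29). Now have (21/29).
21 ≡ 1 (mod 4), so quadratic reciprocity gives (21/29) = (29/21). Reduce: 29 ≡ 8 (mod 21). Now have (8/21).
Factor out 2: 8 = 2^3. Since 21 ≡ 5 (mod 8), (2/21) = -1, and (2/21)^3 = -1. Now have -(1/21).
(1/21) = 1. Collecting the sign factors: -1.
The Legendre symbol is -1, so x^2 ≡ 58 (mod 79) has no solution.

no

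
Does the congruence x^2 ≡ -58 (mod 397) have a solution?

no

Reduce the numerator: -58 ≡ 339 (mod 397), so (-58|397) = (339|397).
397 ≡ 1 (mod 4), so quadratic reciprocity gives (339|397) = (397|339). Reduce: 397 ≡ 58 (mod 339). Now have (58|339).
Factor out 2: 58 = 2·29. Since 339 ≡ 3 (mod 8), (2|339) = -1. Now have -(29|339).
29 ≡ 1 (mod 4), so quadratic reciprocity gives (29|339) = (339|29). Reduce: 339 ≡ 20 (mod 29). Now have -(20|29).
Factor out 2: 20 = 2^2·5. Since 29 ≡ 5 (mod 8), (2|29) = -1, and (2|29)^2 = +1. Now have -(5|29).
5 ≡ 1 (mod 4), so quadratic reciprocity gives (5|29) = (29|5). Reduce: 29 ≡ 4 (mod 5). Now have -(4|5).
Factor out 2: 4 = 2^2. Since 5 ≡ 5 (mod 8), (2|5) = -1, and (2|5)^2 = +1. Now have -(1|5).
(1|5) = 1. Collecting the sign factors: -1.
(-58|397) = -1, and 397 is prime, so -58 is not a quadratic residue mod 397.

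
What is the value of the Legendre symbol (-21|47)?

-1

Pull out -1: (-21|47) = (-1|47)·(21|47). Since 47 ≡ 3 (mod 4), (-1|47) = -1. Now have -(21|47).
21 ≡ 1 (mod 4), so quadratic reciprocity gives (21|47) = (47|21). Reduce: 47 ≡ 5 (mod 21). Now have -(5|21).
5 ≡ 1 (mod 4), so quadratic reciprocity gives (5|21) = (21|5). Reduce: 21 ≡ 1 (mod 5). Now have -(1|5).
(1|5) = 1. Collecting the sign factors: -1.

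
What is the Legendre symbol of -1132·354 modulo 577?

By multiplicativity, (-1132·354/577) = (-1132/577)·(354/577).
First factor (-1132/577):
Pull out -1: (-1132/577) = (-1/577)·(1132/577). Since 577 ≡ 1 (mod 4), (-1/577) = +1. Now have (1132/577).
Reduce the numerator: 1132 ≡ 555 (mod 577), so (1132/577) = (555/577).
577 ≡ 1 (mod 4), so quadratic reciprocity gives (555/577) = (577/555). Reduce: 577 ≡ 22 (mod 555). Now have (22/555).
Factor out 2: 22 = 2·11. Since 555 ≡ 3 (mod 8), (2/555) = -1. Now have -(11/555).
Both 11 ≡ 3 and 555 ≡ 3 (mod 4), so reciprocity gives (11/555) = -(555/11). Reduce: 555 ≡ 5 (mod 11). Now have (5/11).
5 ≡ 1 (mod 4), so quadratic reciprocity gives (5/11) = (11/5). Reduce: 11 ≡ 1 (mod 5). Now have (1/5).
(1/5) = 1. Collecting the sign factors: 1.
Second factor (354/577):
Factor out 2: 354 = 2·177. Since 577 ≡ 1 (mod 8), (2/577) = +1. Now have (177/577).
177 ≡ 1 (mod 4), so quadratic reciprocity gives (177/577) = (577/177). Reduce: 577 ≡ 46 (mod 177). Now have (46/177).
Factor out 2: 46 = 2·23. Since 177 ≡ 1 (mod 8), (2/177) = +1. Now have (23/177).
177 ≡ 1 (mod 4), so quadratic reciprocity gives (23/177) = (177/23). Reduce: 177 ≡ 16 (mod 23). Now have (16/23).
Factor out 2: 16 = 2^4. Since 23 ≡ 7 (mod 8), (2/23) = +1, and (2/23)^4 = +1. Now have (1/23).
(1/23) = 1. Collecting the sign factors: 1.
Product: (1)·(1) = 1.

1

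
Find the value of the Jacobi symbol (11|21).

-1

(11|21)
  = (21|11)    [QR: 21 ≡ 1 mod 4, sign kept]
  = (10|11)    [21 ≡ 10 mod 11]
  = -(5|11)    [11 ≡ 3 mod 8 ⇒ (2|11) = -1]
  = -(11|5)    [QR: 5 ≡ 1 mod 4, sign kept]
  = -(1|5)    [11 ≡ 1 mod 5]
  = -1    [(1|5) = 1]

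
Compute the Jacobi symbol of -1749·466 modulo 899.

-1

By multiplicativity, (-1749·466 / 899) = (-1749 / 899)·(466 / 899).
First factor (-1749 / 899):
(-1749 / 899)
  = (49 / 899)    [-1749 ≡ 49 mod 899]
  = (899 / 49)    [QR: 49 ≡ 1 mod 4, sign kept]
  = (17 / 49)    [899 ≡ 17 mod 49]
  = (49 / 17)    [QR: 17 ≡ 1 mod 4, sign kept]
  = (15 / 17)    [49 ≡ 15 mod 17]
  = (17 / 15)    [QR: 17 ≡ 1 mod 4, sign kept]
  = (2 / 15)    [17 ≡ 2 mod 15]
  = (1 / 15)    [15 ≡ 7 mod 8 ⇒ (2 / 15) = +1]
  = 1    [(1 / 15) = 1]
Second factor (466 / 899):
(466 / 899)
  = -(233 / 899)    [899 ≡ 3 mod 8 ⇒ (2 / 899) = -1]
  = -(899 / 233)    [QR: 233 ≡ 1 mod 4, sign kept]
  = -(200 / 233)    [899 ≡ 200 mod 233]
  = -(25 / 233)    [233 ≡ 1 mod 8 ⇒ (2 / 233)^3 = +1]
  = -(233 / 25)    [QR: 25 ≡ 1 mod 4, sign kept]
  = -(8 / 25)    [233 ≡ 8 mod 25]
  = -(1 / 25)    [25 ≡ 1 mod 8 ⇒ (2 / 25)^3 = +1]
  = -1    [(1 / 25) = 1]
Product: (1)·(-1) = -1.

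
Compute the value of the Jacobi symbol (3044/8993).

(3044/8993)
  = (761/8993)    [8993 ≡ 1 mod 8 ⇒ (2/8993)^2 = +1]
  = (8993/761)    [QR: 761 ≡ 1 mod 4, sign kept]
  = (622/761)    [8993 ≡ 622 mod 761]
  = (311/761)    [761 ≡ 1 mod 8 ⇒ (2/761) = +1]
  = (761/311)    [QR: 761 ≡ 1 mod 4, sign kept]
  = (139/311)    [761 ≡ 139 mod 311]
  = -(311/139)    [QR: both ≡ 3 mod 4, sign flips]
  = -(33/139)    [311 ≡ 33 mod 139]
  = -(139/33)    [QR: 33 ≡ 1 mod 4, sign kept]
  = -(7/33)    [139 ≡ 7 mod 33]
  = -(33/7)    [QR: 33 ≡ 1 mod 4, sign kept]
  = -(5/7)    [33 ≡ 5 mod 7]
  = -(7/5)    [QR: 5 ≡ 1 mod 4, sign kept]
  = -(2/5)    [7 ≡ 2 mod 5]
  = (1/5)    [5 ≡ 5 mod 8 ⇒ (2/5) = -1]
  = 1    [(1/5) = 1]

1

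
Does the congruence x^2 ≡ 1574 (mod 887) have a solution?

(1574|887)
  = (687|887)    [1574 ≡ 687 mod 887]
  = -(887|687)    [QR: both ≡ 3 mod 4, sign flips]
  = -(200|687)    [887 ≡ 200 mod 687]
  = -(25|687)    [687 ≡ 7 mod 8 ⇒ (2|687)^3 = +1]
  = -(687|25)    [QR: 25 ≡ 1 mod 4, sign kept]
  = -(12|25)    [687 ≡ 12 mod 25]
  = -(3|25)    [25 ≡ 1 mod 8 ⇒ (2|25)^2 = +1]
  = -(25|3)    [QR: 25 ≡ 1 mod 4, sign kept]
  = -(1|3)    [25 ≡ 1 mod 3]
  = -1    [(1|3) = 1]
(1574|887) = -1, and 887 is prime, so 1574 is not a quadratic residue mod 887.

no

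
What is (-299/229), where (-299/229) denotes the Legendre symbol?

1

(-299/229)
  = (159/229)    [-299 ≡ 159 mod 229]
  = (229/159)    [QR: 229 ≡ 1 mod 4, sign kept]
  = (70/159)    [229 ≡ 70 mod 159]
  = (35/159)    [159 ≡ 7 mod 8 ⇒ (2/159) = +1]
  = -(159/35)    [QR: both ≡ 3 mod 4, sign flips]
  = -(19/35)    [159 ≡ 19 mod 35]
  = (35/19)    [QR: both ≡ 3 mod 4, sign flips]
  = (16/19)    [35 ≡ 16 mod 19]
  = (1/19)    [19 ≡ 3 mod 8 ⇒ (2/19)^4 = +1]
  = 1    [(1/19) = 1]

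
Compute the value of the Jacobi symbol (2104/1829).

1

(2104/1829)
  = (275/1829)    [2104 ≡ 275 mod 1829]
  = (1829/275)    [QR: 1829 ≡ 1 mod 4, sign kept]
  = (179/275)    [1829 ≡ 179 mod 275]
  = -(275/179)    [QR: both ≡ 3 mod 4, sign flips]
  = -(96/179)    [275 ≡ 96 mod 179]
  = (3/179)    [179 ≡ 3 mod 8 ⇒ (2/179)^5 = -1]
  = -(179/3)    [QR: both ≡ 3 mod 4, sign flips]
  = -(2/3)    [179 ≡ 2 mod 3]
  = (1/3)    [3 ≡ 3 mod 8 ⇒ (2/3) = -1]
  = 1    [(1/3) = 1]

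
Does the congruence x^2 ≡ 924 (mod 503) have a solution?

(924|503)
  = (421|503)    [924 ≡ 421 mod 503]
  = (503|421)    [QR: 421 ≡ 1 mod 4, sign kept]
  = (82|421)    [503 ≡ 82 mod 421]
  = -(41|421)    [421 ≡ 5 mod 8 ⇒ (2|421) = -1]
  = -(421|41)    [QR: 41 ≡ 1 mod 4, sign kept]
  = -(11|41)    [421 ≡ 11 mod 41]
  = -(41|11)    [QR: 41 ≡ 1 mod 4, sign kept]
  = -(8|11)    [41 ≡ 8 mod 11]
  = (1|11)    [11 ≡ 3 mod 8 ⇒ (2|11)^3 = -1]
  = 1    [(1|11) = 1]
(924|503) = 1, and 503 is prime, so 924 is a quadratic residue mod 503.

yes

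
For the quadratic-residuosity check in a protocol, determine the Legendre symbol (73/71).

1

Reduce the numerator: 73 ≡ 2 (mod 71), so (73/71) = (2/71).
Factor out 2: 2 = 2. Since 71 ≡ 7 (mod 8), (2/71) = +1. Now have (1/71).
(1/71) = 1. Collecting the sign factors: 1.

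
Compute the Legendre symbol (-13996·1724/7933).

-1

By multiplicativity, (-13996·1724/7933) = (-13996/7933)·(1724/7933).
First factor (-13996/7933):
(-13996/7933)
  = (1870/7933)    [-13996 ≡ 1870 mod 7933]
  = -(935/7933)    [7933 ≡ 5 mod 8 ⇒ (2/7933) = -1]
  = -(7933/935)    [QR: 7933 ≡ 1 mod 4, sign kept]
  = -(453/935)    [7933 ≡ 453 mod 935]
  = -(935/453)    [QR: 453 ≡ 1 mod 4, sign kept]
  = -(29/453)    [935 ≡ 29 mod 453]
  = -(453/29)    [QR: 29 ≡ 1 mod 4, sign kept]
  = -(18/29)    [453 ≡ 18 mod 29]
  = (9/29)    [29 ≡ 5 mod 8 ⇒ (2/29) = -1]
  = (29/9)    [QR: 9 ≡ 1 mod 4, sign kept]
  = (2/9)    [29 ≡ 2 mod 9]
  = (1/9)    [9 ≡ 1 mod 8 ⇒ (2/9) = +1]
  = 1    [(1/9) = 1]
Second factor (1724/7933):
(1724/7933)
  = (431/7933)    [7933 ≡ 5 mod 8 ⇒ (2/7933)^2 = +1]
  = (7933/431)    [QR: 7933 ≡ 1 mod 4, sign kept]
  = (175/431)    [7933 ≡ 175 mod 431]
  = -(431/175)    [QR: both ≡ 3 mod 4, sign flips]
  = -(81/175)    [431 ≡ 81 mod 175]
  = -(175/81)    [QR: 81 ≡ 1 mod 4, sign kept]
  = -(13/81)    [175 ≡ 13 mod 81]
  = -(81/13)    [QR: 13 ≡ 1 mod 4, sign kept]
  = -(3/13)    [81 ≡ 3 mod 13]
  = -(13/3)    [QR: 13 ≡ 1 mod 4, sign kept]
  = -(1/3)    [13 ≡ 1 mod 3]
  = -1    [(1/3) = 1]
Product: (1)·(-1) = -1.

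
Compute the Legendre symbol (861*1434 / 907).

By multiplicativity, (861·1434 / 907) = (861 / 907)·(1434 / 907).
First factor (861 / 907):
861 ≡ 1 (mod 4), so quadratic reciprocity gives (861 / 907) = (907 / 861). Reduce: 907 ≡ 46 (mod 861). Now have (46 / 861).
Factor out 2: 46 = 2·23. Since 861 ≡ 5 (mod 8), (2 / 861) = -1. Now have -(23 / 861).
861 ≡ 1 (mod 4), so quadratic reciprocity gives (23 / 861) = (861 / 23). Reduce: 861 ≡ 10 (mod 23). Now have -(10 / 23).
Factor out 2: 10 = 2·5. Since 23 ≡ 7 (mod 8), (2 / 23) = +1. Now have -(5 / 23).
5 ≡ 1 (mod 4), so quadratic reciprocity gives (5 / 23) = (23 / 5). Reduce: 23 ≡ 3 (mod 5). Now have -(3 / 5).
5 ≡ 1 (mod 4), so quadratic reciprocity gives (3 / 5) = (5 / 3). Reduce: 5 ≡ 2 (mod 3). Now have -(2 / 3).
Factor out 2: 2 = 2. Since 3 ≡ 3 (mod 8), (2 / 3) = -1. Now have (1 / 3).
(1 / 3) = 1. Collecting the sign factors: 1.
Second factor (1434 / 907):
Reduce the numerator: 1434 ≡ 527 (mod 907), so (1434 / 907) = (527 / 907).
Both 527 ≡ 3 and 907 ≡ 3 (mod 4), so reciprocity gives (527 / 907) = -(907 / 527). Reduce: 907 ≡ 380 (mod 527). Now have -(380 / 527).
Factor out 2: 380 = 2^2·95. Since 527 ≡ 7 (mod 8), (2 / 527) = +1, and (2 / 527)^2 = +1. Now have -(95 / 527).
Both 95 ≡ 3 and 527 ≡ 3 (mod 4), so reciprocity gives (95 / 527) = -(527 / 95). Reduce: 527 ≡ 52 (mod 95). Now have (52 / 95).
Factor out 2: 52 = 2^2·13. Since 95 ≡ 7 (mod 8), (2 / 95) = +1, and (2 / 95)^2 = +1. Now have (13 / 95).
13 ≡ 1 (mod 4), so quadratic reciprocity gives (13 / 95) = (95 / 13). Reduce: 95 ≡ 4 (mod 13). Now have (4 / 13).
Factor out 2: 4 = 2^2. Since 13 ≡ 5 (mod 8), (2 / 13) = -1, and (2 / 13)^2 = +1. Now have (1 / 13).
(1 / 13) = 1. Collecting the sign factors: 1.
Product: (1)·(1) = 1.

1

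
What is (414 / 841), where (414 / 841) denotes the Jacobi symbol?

Factor out 2: 414 = 2·207. Since 841 ≡ 1 (mod 8), (2 / 841) = +1. Now have (207 / 841).
841 ≡ 1 (mod 4), so quadratic reciprocity gives (207 / 841) = (841 / 207). Reduce: 841 ≡ 13 (mod 207). Now have (13 / 207).
13 ≡ 1 (mod 4), so quadratic reciprocity gives (13 / 207) = (207 / 13). Reduce: 207 ≡ 12 (mod 13). Now have (12 / 13).
Factor out 2: 12 = 2^2·3. Since 13 ≡ 5 (mod 8), (2 / 13) = -1, and (2 / 13)^2 = +1. Now have (3 / 13).
13 ≡ 1 (mod 4), so quadratic reciprocity gives (3 / 13) = (13 / 3). Reduce: 13 ≡ 1 (mod 3). Now have (1 / 3).
(1 / 3) = 1. Collecting the sign factors: 1.

1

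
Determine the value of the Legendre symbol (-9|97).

(-9|97)
  = (9|97)    [97 ≡ 1 mod 4 ⇒ (-1|97) = +1]
  = (97|9)    [QR: 9 ≡ 1 mod 4, sign kept]
  = (7|9)    [97 ≡ 7 mod 9]
  = (9|7)    [QR: 9 ≡ 1 mod 4, sign kept]
  = (2|7)    [9 ≡ 2 mod 7]
  = (1|7)    [7 ≡ 7 mod 8 ⇒ (2|7) = +1]
  = 1    [(1|7) = 1]

1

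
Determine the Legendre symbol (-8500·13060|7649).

By multiplicativity, (-8500·13060|7649) = (-8500|7649)·(13060|7649).
First factor (-8500|7649):
Pull out -1: (-8500|7649) = (-1|7649)·(8500|7649). Since 7649 ≡ 1 (mod 4), (-1|7649) = +1. Now have (8500|7649).
Reduce the numerator: 8500 ≡ 851 (mod 7649), so (8500|7649) = (851|7649).
7649 ≡ 1 (mod 4), so quadratic reciprocity gives (851|7649) = (7649|851). Reduce: 7649 ≡ 841 (mod 851). Now have (841|851).
841 ≡ 1 (mod 4), so quadratic reciprocity gives (841|851) = (851|841). Reduce: 851 ≡ 10 (mod 841). Now have (10|841).
Factor out 2: 10 = 2·5. Since 841 ≡ 1 (mod 8), (2|841) = +1. Now have (5|841).
5 ≡ 1 (mod 4), so quadratic reciprocity gives (5|841) = (841|5). Reduce: 841 ≡ 1 (mod 5). Now have (1|5).
(1|5) = 1. Collecting the sign factors: 1.
Second factor (13060|7649):
Reduce the numerator: 13060 ≡ 5411 (mod 7649), so (13060|7649) = (5411|7649).
7649 ≡ 1 (mod 4), so quadratic reciprocity gives (5411|7649) = (7649|5411). Reduce: 7649 ≡ 2238 (mod 5411). Now have (2238|5411).
Factor out 2: 2238 = 2·1119. Since 5411 ≡ 3 (mod 8), (2|5411) = -1. Now have -(1119|5411).
Both 1119 ≡ 3 and 5411 ≡ 3 (mod 4), so reciprocity gives (1119|5411) = -(5411|1119). Reduce: 5411 ≡ 935 (mod 1119). Now have (935|1119).
Both 935 ≡ 3 and 1119 ≡ 3 (mod 4), so reciprocity gives (935|1119) = -(1119|935). Reduce: 1119 ≡ 184 (mod 935). Now have -(184|935).
Factor out 2: 184 = 2^3·23. Since 935 ≡ 7 (mod 8), (2|935) = +1, and (2|935)^3 = +1. Now have -(23|935).
Both 23 ≡ 3 and 935 ≡ 3 (mod 4), so reciprocity gives (23|935) = -(935|23). Reduce: 935 ≡ 15 (mod 23). Now have (15|23).
Both 15 ≡ 3 and 23 ≡ 3 (mod 4), so reciprocity gives (15|23) = -(23|15). Reduce: 23 ≡ 8 (mod 15). Now have -(8|15).
Factor out 2: 8 = 2^3. Since 15 ≡ 7 (mod 8), (2|15) = +1, and (2|15)^3 = +1. Now have -(1|15).
(1|15) = 1. Collecting the sign factors: -1.
Product: (1)·(-1) = -1.

-1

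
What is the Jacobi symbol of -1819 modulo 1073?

(-1819|1073)
  = (1819|1073)    [1073 ≡ 1 mod 4 ⇒ (-1|1073) = +1]
  = (746|1073)    [1819 ≡ 746 mod 1073]
  = (373|1073)    [1073 ≡ 1 mod 8 ⇒ (2|1073) = +1]
  = (1073|373)    [QR: 373 ≡ 1 mod 4, sign kept]
  = (327|373)    [1073 ≡ 327 mod 373]
  = (373|327)    [QR: 373 ≡ 1 mod 4, sign kept]
  = (46|327)    [373 ≡ 46 mod 327]
  = (23|327)    [327 ≡ 7 mod 8 ⇒ (2|327) = +1]
  = -(327|23)    [QR: both ≡ 3 mod 4, sign flips]
  = -(5|23)    [327 ≡ 5 mod 23]
  = -(23|5)    [QR: 5 ≡ 1 mod 4, sign kept]
  = -(3|5)    [23 ≡ 3 mod 5]
  = -(5|3)    [QR: 5 ≡ 1 mod 4, sign kept]
  = -(2|3)    [5 ≡ 2 mod 3]
  = (1|3)    [3 ≡ 3 mod 8 ⇒ (2|3) = -1]
  = 1    [(1|3) = 1]

1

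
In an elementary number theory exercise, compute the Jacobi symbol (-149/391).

(-149/391)
  = -(149/391)    [391 ≡ 3 mod 4 ⇒ (-1/391) = -1]
  = -(391/149)    [QR: 149 ≡ 1 mod 4, sign kept]
  = -(93/149)    [391 ≡ 93 mod 149]
  = -(149/93)    [QR: 93 ≡ 1 mod 4, sign kept]
  = -(56/93)    [149 ≡ 56 mod 93]
  = (7/93)    [93 ≡ 5 mod 8 ⇒ (2/93)^3 = -1]
  = (93/7)    [QR: 93 ≡ 1 mod 4, sign kept]
  = (2/7)    [93 ≡ 2 mod 7]
  = (1/7)    [7 ≡ 7 mod 8 ⇒ (2/7) = +1]
  = 1    [(1/7) = 1]

1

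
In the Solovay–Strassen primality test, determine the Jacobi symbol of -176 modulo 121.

0

Pull out -1: (-176|121) = (-1|121)·(176|121). Since 121 ≡ 1 (mod 4), (-1|121) = +1. Now have (176|121).
Reduce the numerator: 176 ≡ 55 (mod 121), so (176|121) = (55|121).
121 ≡ 1 (mod 4), so quadratic reciprocity gives (55|121) = (121|55). Reduce: 121 ≡ 11 (mod 55). Now have (11|55).
Both 11 ≡ 3 and 55 ≡ 3 (mod 4), so reciprocity gives (11|55) = -(55|11). Reduce: 55 ≡ 0 (mod 11). Now have -(0|11).
The numerator is now 0 with denominator 11 > 1: the symbol is 0.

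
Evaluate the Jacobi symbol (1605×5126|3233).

-1

By multiplicativity, (1605·5126|3233) = (1605|3233)·(5126|3233).
First factor (1605|3233):
(1605|3233)
  = (3233|1605)    [QR: 1605 ≡ 1 mod 4, sign kept]
  = (23|1605)    [3233 ≡ 23 mod 1605]
  = (1605|23)    [QR: 1605 ≡ 1 mod 4, sign kept]
  = (18|23)    [1605 ≡ 18 mod 23]
  = (9|23)    [23 ≡ 7 mod 8 ⇒ (2|23) = +1]
  = (23|9)    [QR: 9 ≡ 1 mod 4, sign kept]
  = (5|9)    [23 ≡ 5 mod 9]
  = (9|5)    [QR: 5 ≡ 1 mod 4, sign kept]
  = (4|5)    [9 ≡ 4 mod 5]
  = (1|5)    [5 ≡ 5 mod 8 ⇒ (2|5)^2 = +1]
  = 1    [(1|5) = 1]
Second factor (5126|3233):
(5126|3233)
  = (1893|3233)    [5126 ≡ 1893 mod 3233]
  = (3233|1893)    [QR: 1893 ≡ 1 mod 4, sign kept]
  = (1340|1893)    [3233 ≡ 1340 mod 1893]
  = (335|1893)    [1893 ≡ 5 mod 8 ⇒ (2|1893)^2 = +1]
  = (1893|335)    [QR: 1893 ≡ 1 mod 4, sign kept]
  = (218|335)    [1893 ≡ 218 mod 335]
  = (109|335)    [335 ≡ 7 mod 8 ⇒ (2|335) = +1]
  = (335|109)    [QR: 109 ≡ 1 mod 4, sign kept]
  = (8|109)    [335 ≡ 8 mod 109]
  = -(1|109)    [109 ≡ 5 mod 8 ⇒ (2|109)^3 = -1]
  = -1    [(1|109) = 1]
Product: (1)·(-1) = -1.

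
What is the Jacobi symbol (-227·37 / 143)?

1

By multiplicativity, (-227·37 / 143) = (-227 / 143)·(37 / 143).
First factor (-227 / 143):
Reduce the numerator: -227 ≡ 59 (mod 143), so (-227 / 143) = (59 / 143).
Both 59 ≡ 3 and 143 ≡ 3 (mod 4), so reciprocity gives (59 / 143) = -(143 / 59). Reduce: 143 ≡ 25 (mod 59). Now have -(25 / 59).
25 ≡ 1 (mod 4), so quadratic reciprocity gives (25 / 59) = (59 / 25). Reduce: 59 ≡ 9 (mod 25). Now have -(9 / 25).
9 ≡ 1 (mod 4), so quadratic reciprocity gives (9 / 25) = (25 / 9). Reduce: 25 ≡ 7 (mod 9). Now have -(7 / 9).
9 ≡ 1 (mod 4), so quadratic reciprocity gives (7 / 9) = (9 / 7). Reduce: 9 ≡ 2 (mod 7). Now have -(2 / 7).
Factor out 2: 2 = 2. Since 7 ≡ 7 (mod 8), (2 / 7) = +1. Now have -(1 / 7).
(1 / 7) = 1. Collecting the sign factors: -1.
Second factor (37 / 143):
37 ≡ 1 (mod 4), so quadratic reciprocity gives (37 / 143) = (143 / 37). Reduce: 143 ≡ 32 (mod 37). Now have (32 / 37).
Factor out 2: 32 = 2^5. Since 37 ≡ 5 (mod 8), (2 / 37) = -1, and (2 / 37)^5 = -1. Now have -(1 / 37).
(1 / 37) = 1. Collecting the sign factors: -1.
Product: (-1)·(-1) = 1.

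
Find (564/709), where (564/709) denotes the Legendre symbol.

1

Factor out 2: 564 = 2^2·141. Since 709 ≡ 5 (mod 8), (2/709) = -1, and (2/709)^2 = +1. Now have (141/709).
141 ≡ 1 (mod 4), so quadratic reciprocity gives (141/709) = (709/141). Reduce: 709 ≡ 4 (mod 141). Now have (4/141).
Factor out 2: 4 = 2^2. Since 141 ≡ 5 (mod 8), (2/141) = -1, and (2/141)^2 = +1. Now have (1/141).
(1/141) = 1. Collecting the sign factors: 1.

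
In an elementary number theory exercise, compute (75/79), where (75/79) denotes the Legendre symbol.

(75/79)
  = -(79/75)    [QR: both ≡ 3 mod 4, sign flips]
  = -(4/75)    [79 ≡ 4 mod 75]
  = -(1/75)    [75 ≡ 3 mod 8 ⇒ (2/75)^2 = +1]
  = -1    [(1/75) = 1]

-1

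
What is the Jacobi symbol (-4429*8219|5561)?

-1

By multiplicativity, (-4429·8219|5561) = (-4429|5561)·(8219|5561).
First factor (-4429|5561):
(-4429|5561)
  = (1132|5561)    [-4429 ≡ 1132 mod 5561]
  = (283|5561)    [5561 ≡ 1 mod 8 ⇒ (2|5561)^2 = +1]
  = (5561|283)    [QR: 5561 ≡ 1 mod 4, sign kept]
  = (184|283)    [5561 ≡ 184 mod 283]
  = -(23|283)    [283 ≡ 3 mod 8 ⇒ (2|283)^3 = -1]
  = (283|23)    [QR: both ≡ 3 mod 4, sign flips]
  = (7|23)    [283 ≡ 7 mod 23]
  = -(23|7)    [QR: both ≡ 3 mod 4, sign flips]
  = -(2|7)    [23 ≡ 2 mod 7]
  = -(1|7)    [7 ≡ 7 mod 8 ⇒ (2|7) = +1]
  = -1    [(1|7) = 1]
Second factor (8219|5561):
(8219|5561)
  = (2658|5561)    [8219 ≡ 2658 mod 5561]
  = (1329|5561)    [5561 ≡ 1 mod 8 ⇒ (2|5561) = +1]
  = (5561|1329)    [QR: 1329 ≡ 1 mod 4, sign kept]
  = (245|1329)    [5561 ≡ 245 mod 1329]
  = (1329|245)    [QR: 245 ≡ 1 mod 4, sign kept]
  = (104|245)    [1329 ≡ 104 mod 245]
  = -(13|245)    [245 ≡ 5 mod 8 ⇒ (2|245)^3 = -1]
  = -(245|13)    [QR: 13 ≡ 1 mod 4, sign kept]
  = -(11|13)    [245 ≡ 11 mod 13]
  = -(13|11)    [QR: 13 ≡ 1 mod 4, sign kept]
  = -(2|11)    [13 ≡ 2 mod 11]
  = (1|11)    [11 ≡ 3 mod 8 ⇒ (2|11) = -1]
  = 1    [(1|11) = 1]
Product: (-1)·(1) = -1.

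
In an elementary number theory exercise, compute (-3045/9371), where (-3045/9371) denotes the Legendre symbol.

-1

(-3045/9371)
  = -(3045/9371)    [9371 ≡ 3 mod 4 ⇒ (-1/9371) = -1]
  = -(9371/3045)    [QR: 3045 ≡ 1 mod 4, sign kept]
  = -(236/3045)    [9371 ≡ 236 mod 3045]
  = -(59/3045)    [3045 ≡ 5 mod 8 ⇒ (2/3045)^2 = +1]
  = -(3045/59)    [QR: 3045 ≡ 1 mod 4, sign kept]
  = -(36/59)    [3045 ≡ 36 mod 59]
  = -(9/59)    [59 ≡ 3 mod 8 ⇒ (2/59)^2 = +1]
  = -(59/9)    [QR: 9 ≡ 1 mod 4, sign kept]
  = -(5/9)    [59 ≡ 5 mod 9]
  = -(9/5)    [QR: 5 ≡ 1 mod 4, sign kept]
  = -(4/5)    [9 ≡ 4 mod 5]
  = -(1/5)    [5 ≡ 5 mod 8 ⇒ (2/5)^2 = +1]
  = -1    [(1/5) = 1]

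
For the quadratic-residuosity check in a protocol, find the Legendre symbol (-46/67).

(-46/67)
  = -(46/67)    [67 ≡ 3 mod 4 ⇒ (-1/67) = -1]
  = (23/67)    [67 ≡ 3 mod 8 ⇒ (2/67) = -1]
  = -(67/23)    [QR: both ≡ 3 mod 4, sign flips]
  = -(21/23)    [67 ≡ 21 mod 23]
  = -(23/21)    [QR: 21 ≡ 1 mod 4, sign kept]
  = -(2/21)    [23 ≡ 2 mod 21]
  = (1/21)    [21 ≡ 5 mod 8 ⇒ (2/21) = -1]
  = 1    [(1/21) = 1]

1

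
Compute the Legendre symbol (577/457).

(577/457)
  = (120/457)    [577 ≡ 120 mod 457]
  = (15/457)    [457 ≡ 1 mod 8 ⇒ (2/457)^3 = +1]
  = (457/15)    [QR: 457 ≡ 1 mod 4, sign kept]
  = (7/15)    [457 ≡ 7 mod 15]
  = -(15/7)    [QR: both ≡ 3 mod 4, sign flips]
  = -(1/7)    [15 ≡ 1 mod 7]
  = -1    [(1/7) = 1]

-1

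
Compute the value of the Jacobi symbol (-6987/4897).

Pull out -1: (-6987/4897) = (-1/4897)·(6987/4897). Since 4897 ≡ 1 (mod 4), (-1/4897) = +1. Now have (6987/4897).
Reduce the numerator: 6987 ≡ 2090 (mod 4897), so (6987/4897) = (2090/4897).
Factor out 2: 2090 = 2·1045. Since 4897 ≡ 1 (mod 8), (2/4897) = +1. Now have (1045/4897).
1045 ≡ 1 (mod 4), so quadratic reciprocity gives (1045/4897) = (4897/1045). Reduce: 4897 ≡ 717 (mod 1045). Now have (717/1045).
717 ≡ 1 (mod 4), so quadratic reciprocity gives (717/1045) = (1045/717). Reduce: 1045 ≡ 328 (mod 717). Now have (328/717).
Factor out 2: 328 = 2^3·41. Since 717 ≡ 5 (mod 8), (2/717) = -1, and (2/717)^3 = -1. Now have -(41/717).
41 ≡ 1 (mod 4), so quadratic reciprocity gives (41/717) = (717/41). Reduce: 717 ≡ 20 (mod 41). Now have -(20/41).
Factor out 2: 20 = 2^2·5. Since 41 ≡ 1 (mod 8), (2/41) = +1, and (2/41)^2 = +1. Now have -(5/41).
5 ≡ 1 (mod 4), so quadratic reciprocity gives (5/41) = (41/5). Reduce: 41 ≡ 1 (mod 5). Now have -(1/5).
(1/5) = 1. Collecting the sign factors: -1.

-1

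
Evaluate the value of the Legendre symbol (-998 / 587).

(-998 / 587)
  = (176 / 587)    [-998 ≡ 176 mod 587]
  = (11 / 587)    [587 ≡ 3 mod 8 ⇒ (2 / 587)^4 = +1]
  = -(587 / 11)    [QR: both ≡ 3 mod 4, sign flips]
  = -(4 / 11)    [587 ≡ 4 mod 11]
  = -(1 / 11)    [11 ≡ 3 mod 8 ⇒ (2 / 11)^2 = +1]
  = -1    [(1 / 11) = 1]

-1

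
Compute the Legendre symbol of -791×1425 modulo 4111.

-1

By multiplicativity, (-791·1425 / 4111) = (-791 / 4111)·(1425 / 4111).
First factor (-791 / 4111):
(-791 / 4111)
  = (3320 / 4111)    [-791 ≡ 3320 mod 4111]
  = (415 / 4111)    [4111 ≡ 7 mod 8 ⇒ (2 / 4111)^3 = +1]
  = -(4111 / 415)    [QR: both ≡ 3 mod 4, sign flips]
  = -(376 / 415)    [4111 ≡ 376 mod 415]
  = -(47 / 415)    [415 ≡ 7 mod 8 ⇒ (2 / 415)^3 = +1]
  = (415 / 47)    [QR: both ≡ 3 mod 4, sign flips]
  = (39 / 47)    [415 ≡ 39 mod 47]
  = -(47 / 39)    [QR: both ≡ 3 mod 4, sign flips]
  = -(8 / 39)    [47 ≡ 8 mod 39]
  = -(1 / 39)    [39 ≡ 7 mod 8 ⇒ (2 / 39)^3 = +1]
  = -1    [(1 / 39) = 1]
Second factor (1425 / 4111):
(1425 / 4111)
  = (4111 / 1425)    [QR: 1425 ≡ 1 mod 4, sign kept]
  = (1261 / 1425)    [4111 ≡ 1261 mod 1425]
  = (1425 / 1261)    [QR: 1261 ≡ 1 mod 4, sign kept]
  = (164 / 1261)    [1425 ≡ 164 mod 1261]
  = (41 / 1261)    [1261 ≡ 5 mod 8 ⇒ (2 / 1261)^2 = +1]
  = (1261 / 41)    [QR: 41 ≡ 1 mod 4, sign kept]
  = (31 / 41)    [1261 ≡ 31 mod 41]
  = (41 / 31)    [QR: 41 ≡ 1 mod 4, sign kept]
  = (10 / 31)    [41 ≡ 10 mod 31]
  = (5 / 31)    [31 ≡ 7 mod 8 ⇒ (2 / 31) = +1]
  = (31 / 5)    [QR: 5 ≡ 1 mod 4, sign kept]
  = (1 / 5)    [31 ≡ 1 mod 5]
  = 1    [(1 / 5) = 1]
Product: (-1)·(1) = -1.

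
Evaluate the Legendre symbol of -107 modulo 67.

-1

(-107|67)
  = (27|67)    [-107 ≡ 27 mod 67]
  = -(67|27)    [QR: both ≡ 3 mod 4, sign flips]
  = -(13|27)    [67 ≡ 13 mod 27]
  = -(27|13)    [QR: 13 ≡ 1 mod 4, sign kept]
  = -(1|13)    [27 ≡ 1 mod 13]
  = -1    [(1|13) = 1]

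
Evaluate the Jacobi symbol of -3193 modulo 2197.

(-3193|2197)
  = (3193|2197)    [2197 ≡ 1 mod 4 ⇒ (-1|2197) = +1]
  = (996|2197)    [3193 ≡ 996 mod 2197]
  = (249|2197)    [2197 ≡ 5 mod 8 ⇒ (2|2197)^2 = +1]
  = (2197|249)    [QR: 249 ≡ 1 mod 4, sign kept]
  = (205|249)    [2197 ≡ 205 mod 249]
  = (249|205)    [QR: 205 ≡ 1 mod 4, sign kept]
  = (44|205)    [249 ≡ 44 mod 205]
  = (11|205)    [205 ≡ 5 mod 8 ⇒ (2|205)^2 = +1]
  = (205|11)    [QR: 205 ≡ 1 mod 4, sign kept]
  = (7|11)    [205 ≡ 7 mod 11]
  = -(11|7)    [QR: both ≡ 3 mod 4, sign flips]
  = -(4|7)    [11 ≡ 4 mod 7]
  = -(1|7)    [7 ≡ 7 mod 8 ⇒ (2|7)^2 = +1]
  = -1    [(1|7) = 1]

-1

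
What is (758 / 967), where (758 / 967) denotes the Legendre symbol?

(758 / 967)
  = (379 / 967)    [967 ≡ 7 mod 8 ⇒ (2 / 967) = +1]
  = -(967 / 379)    [QR: both ≡ 3 mod 4, sign flips]
  = -(209 / 379)    [967 ≡ 209 mod 379]
  = -(379 / 209)    [QR: 209 ≡ 1 mod 4, sign kept]
  = -(170 / 209)    [379 ≡ 170 mod 209]
  = -(85 / 209)    [209 ≡ 1 mod 8 ⇒ (2 / 209) = +1]
  = -(209 / 85)    [QR: 85 ≡ 1 mod 4, sign kept]
  = -(39 / 85)    [209 ≡ 39 mod 85]
  = -(85 / 39)    [QR: 85 ≡ 1 mod 4, sign kept]
  = -(7 / 39)    [85 ≡ 7 mod 39]
  = (39 / 7)    [QR: both ≡ 3 mod 4, sign flips]
  = (4 / 7)    [39 ≡ 4 mod 7]
  = (1 / 7)    [7 ≡ 7 mod 8 ⇒ (2 / 7)^2 = +1]
  = 1    [(1 / 7) = 1]

1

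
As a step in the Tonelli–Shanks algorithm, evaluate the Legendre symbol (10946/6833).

-1

Reduce the numerator: 10946 ≡ 4113 (mod 6833), so (10946/6833) = (4113/6833).
4113 ≡ 1 (mod 4), so quadratic reciprocity gives (4113/6833) = (6833/4113). Reduce: 6833 ≡ 2720 (mod 4113). Now have (2720/4113).
Factor out 2: 2720 = 2^5·85. Since 4113 ≡ 1 (mod 8), (2/4113) = +1, and (2/4113)^5 = +1. Now have (85/4113).
85 ≡ 1 (mod 4), so quadratic reciprocity gives (85/4113) = (4113/85). Reduce: 4113 ≡ 33 (mod 85). Now have (33/85).
33 ≡ 1 (mod 4), so quadratic reciprocity gives (33/85) = (85/33). Reduce: 85 ≡ 19 (mod 33). Now have (19/33).
33 ≡ 1 (mod 4), so quadratic reciprocity gives (19/33) = (33/19). Reduce: 33 ≡ 14 (mod 19). Now have (14/19).
Factor out 2: 14 = 2·7. Since 19 ≡ 3 (mod 8), (2/19) = -1. Now have -(7/19).
Both 7 ≡ 3 and 19 ≡ 3 (mod 4), so reciprocity gives (7/19) = -(19/7). Reduce: 19 ≡ 5 (mod 7). Now have (5/7).
5 ≡ 1 (mod 4), so quadratic reciprocity gives (5/7) = (7/5). Reduce: 7 ≡ 2 (mod 5). Now have (2/5).
Factor out 2: 2 = 2. Since 5 ≡ 5 (mod 8), (2/5) = -1. Now have -(1/5).
(1/5) = 1. Collecting the sign factors: -1.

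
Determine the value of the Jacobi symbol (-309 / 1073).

(-309 / 1073)
  = (764 / 1073)    [-309 ≡ 764 mod 1073]
  = (191 / 1073)    [1073 ≡ 1 mod 8 ⇒ (2 / 1073)^2 = +1]
  = (1073 / 191)    [QR: 1073 ≡ 1 mod 4, sign kept]
  = (118 / 191)    [1073 ≡ 118 mod 191]
  = (59 / 191)    [191 ≡ 7 mod 8 ⇒ (2 / 191) = +1]
  = -(191 / 59)    [QR: both ≡ 3 mod 4, sign flips]
  = -(14 / 59)    [191 ≡ 14 mod 59]
  = (7 / 59)    [59 ≡ 3 mod 8 ⇒ (2 / 59) = -1]
  = -(59 / 7)    [QR: both ≡ 3 mod 4, sign flips]
  = -(3 / 7)    [59 ≡ 3 mod 7]
  = (7 / 3)    [QR: both ≡ 3 mod 4, sign flips]
  = (1 / 3)    [7 ≡ 1 mod 3]
  = 1    [(1 / 3) = 1]

1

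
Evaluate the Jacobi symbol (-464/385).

-1

(-464/385)
  = (306/385)    [-464 ≡ 306 mod 385]
  = (153/385)    [385 ≡ 1 mod 8 ⇒ (2/385) = +1]
  = (385/153)    [QR: 153 ≡ 1 mod 4, sign kept]
  = (79/153)    [385 ≡ 79 mod 153]
  = (153/79)    [QR: 153 ≡ 1 mod 4, sign kept]
  = (74/79)    [153 ≡ 74 mod 79]
  = (37/79)    [79 ≡ 7 mod 8 ⇒ (2/79) = +1]
  = (79/37)    [QR: 37 ≡ 1 mod 4, sign kept]
  = (5/37)    [79 ≡ 5 mod 37]
  = (37/5)    [QR: 5 ≡ 1 mod 4, sign kept]
  = (2/5)    [37 ≡ 2 mod 5]
  = -(1/5)    [5 ≡ 5 mod 8 ⇒ (2/5) = -1]
  = -1    [(1/5) = 1]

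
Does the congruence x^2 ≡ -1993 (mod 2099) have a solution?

yes

(-1993|2099)
  = (106|2099)    [-1993 ≡ 106 mod 2099]
  = -(53|2099)    [2099 ≡ 3 mod 8 ⇒ (2|2099) = -1]
  = -(2099|53)    [QR: 53 ≡ 1 mod 4, sign kept]
  = -(32|53)    [2099 ≡ 32 mod 53]
  = (1|53)    [53 ≡ 5 mod 8 ⇒ (2|53)^5 = -1]
  = 1    [(1|53) = 1]
The Legendre symbol is 1, so x^2 ≡ -1993 (mod 2099) has solution.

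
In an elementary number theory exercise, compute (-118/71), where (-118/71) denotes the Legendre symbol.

1

Reduce the numerator: -118 ≡ 24 (mod 71), so (-118/71) = (24/71).
Factor out 2: 24 = 2^3·3. Since 71 ≡ 7 (mod 8), (2/71) = +1, and (2/71)^3 = +1. Now have (3/71).
Both 3 ≡ 3 and 71 ≡ 3 (mod 4), so reciprocity gives (3/71) = -(71/3). Reduce: 71 ≡ 2 (mod 3). Now have -(2/3).
Factor out 2: 2 = 2. Since 3 ≡ 3 (mod 8), (2/3) = -1. Now have (1/3).
(1/3) = 1. Collecting the sign factors: 1.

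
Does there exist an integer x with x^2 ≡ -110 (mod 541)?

Reduce the numerator: -110 ≡ 431 (mod 541), so (-110/541) = (431/541).
541 ≡ 1 (mod 4), so quadratic reciprocity gives (431/541) = (541/431). Reduce: 541 ≡ 110 (mod 431). Now have (110/431).
Factor out 2: 110 = 2·55. Since 431 ≡ 7 (mod 8), (2/431) = +1. Now have (55/431).
Both 55 ≡ 3 and 431 ≡ 3 (mod 4), so reciprocity gives (55/431) = -(431/55). Reduce: 431 ≡ 46 (mod 55). Now have -(46/55).
Factor out 2: 46 = 2·23. Since 55 ≡ 7 (mod 8), (2/55) = +1. Now have -(23/55).
Both 23 ≡ 3 and 55 ≡ 3 (mod 4), so reciprocity gives (23/55) = -(55/23). Reduce: 55 ≡ 9 (mod 23). Now have (9/23).
9 ≡ 1 (mod 4), so quadratic reciprocity gives (9/23) = (23/9). Reduce: 23 ≡ 5 (mod 9). Now have (5/9).
5 ≡ 1 (mod 4), so quadratic reciprocity gives (5/9) = (9/5). Reduce: 9 ≡ 4 (mod 5). Now have (4/5).
Factor out 2: 4 = 2^2. Since 5 ≡ 5 (mod 8), (2/5) = -1, and (2/5)^2 = +1. Now have (1/5).
(1/5) = 1. Collecting the sign factors: 1.
The Legendre symbol is 1, so x^2 ≡ -110 (mod 541) has solution.

yes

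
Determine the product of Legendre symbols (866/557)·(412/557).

By multiplicativity, (866·412/557) = (866/557)·(412/557).
First factor (866/557):
(866/557)
  = (309/557)    [866 ≡ 309 mod 557]
  = (557/309)    [QR: 309 ≡ 1 mod 4, sign kept]
  = (248/309)    [557 ≡ 248 mod 309]
  = -(31/309)    [309 ≡ 5 mod 8 ⇒ (2/309)^3 = -1]
  = -(309/31)    [QR: 309 ≡ 1 mod 4, sign kept]
  = -(30/31)    [309 ≡ 30 mod 31]
  = -(15/31)    [31 ≡ 7 mod 8 ⇒ (2/31) = +1]
  = (31/15)    [QR: both ≡ 3 mod 4, sign flips]
  = (1/15)    [31 ≡ 1 mod 15]
  = 1    [(1/15) = 1]
Second factor (412/557):
(412/557)
  = (103/557)    [557 ≡ 5 mod 8 ⇒ (2/557)^2 = +1]
  = (557/103)    [QR: 557 ≡ 1 mod 4, sign kept]
  = (42/103)    [557 ≡ 42 mod 103]
  = (21/103)    [103 ≡ 7 mod 8 ⇒ (2/103) = +1]
  = (103/21)    [QR: 21 ≡ 1 mod 4, sign kept]
  = (19/21)    [103 ≡ 19 mod 21]
  = (21/19)    [QR: 21 ≡ 1 mod 4, sign kept]
  = (2/19)    [21 ≡ 2 mod 19]
  = -(1/19)    [19 ≡ 3 mod 8 ⇒ (2/19) = -1]
  = -1    [(1/19) = 1]
Product: (1)·(-1) = -1.

-1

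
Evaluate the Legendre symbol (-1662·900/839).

1

By multiplicativity, (-1662·900/839) = (-1662/839)·(900/839).
First factor (-1662/839):
(-1662/839)
  = (16/839)    [-1662 ≡ 16 mod 839]
  = (1/839)    [839 ≡ 7 mod 8 ⇒ (2/839)^4 = +1]
  = 1    [(1/839) = 1]
Second factor (900/839):
(900/839)
  = (61/839)    [900 ≡ 61 mod 839]
  = (839/61)    [QR: 61 ≡ 1 mod 4, sign kept]
  = (46/61)    [839 ≡ 46 mod 61]
  = -(23/61)    [61 ≡ 5 mod 8 ⇒ (2/61) = -1]
  = -(61/23)    [QR: 61 ≡ 1 mod 4, sign kept]
  = -(15/23)    [61 ≡ 15 mod 23]
  = (23/15)    [QR: both ≡ 3 mod 4, sign flips]
  = (8/15)    [23 ≡ 8 mod 15]
  = (1/15)    [15 ≡ 7 mod 8 ⇒ (2/15)^3 = +1]
  = 1    [(1/15) = 1]
Product: (1)·(1) = 1.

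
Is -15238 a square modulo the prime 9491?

no

Reduce the numerator: -15238 ≡ 3744 (mod 9491), so (-15238/9491) = (3744/9491).
Factor out 2: 3744 = 2^5·117. Since 9491 ≡ 3 (mod 8), (2/9491) = -1, and (2/9491)^5 = -1. Now have -(117/9491).
117 ≡ 1 (mod 4), so quadratic reciprocity gives (117/9491) = (9491/117). Reduce: 9491 ≡ 14 (mod 117). Now have -(14/117).
Factor out 2: 14 = 2·7. Since 117 ≡ 5 (mod 8), (2/117) = -1. Now have (7/117).
117 ≡ 1 (mod 4), so quadratic reciprocity gives (7/117) = (117/7). Reduce: 117 ≡ 5 (mod 7). Now have (5/7).
5 ≡ 1 (mod 4), so quadratic reciprocity gives (5/7) = (7/5). Reduce: 7 ≡ 2 (mod 5). Now have (2/5).
Factor out 2: 2 = 2. Since 5 ≡ 5 (mod 8), (2/5) = -1. Now have -(1/5).
(1/5) = 1. Collecting the sign factors: -1.
The Legendre symbol is -1, so x^2 ≡ -15238 (mod 9491) has no solution.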